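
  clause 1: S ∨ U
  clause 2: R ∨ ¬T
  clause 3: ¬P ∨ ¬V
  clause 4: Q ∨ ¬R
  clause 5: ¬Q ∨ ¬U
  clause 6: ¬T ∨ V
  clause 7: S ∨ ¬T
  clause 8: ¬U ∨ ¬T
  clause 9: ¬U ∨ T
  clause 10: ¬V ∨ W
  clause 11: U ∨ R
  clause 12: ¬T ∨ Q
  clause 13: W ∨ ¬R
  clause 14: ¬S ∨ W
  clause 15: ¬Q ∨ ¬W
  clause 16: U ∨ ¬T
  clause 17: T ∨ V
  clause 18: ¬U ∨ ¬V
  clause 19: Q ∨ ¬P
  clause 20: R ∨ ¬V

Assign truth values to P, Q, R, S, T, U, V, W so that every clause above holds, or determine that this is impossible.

UNSATISFIABLE

Try S = True.
The clause (W) is unit, so W = True.
The clause (¬Q) is unit, so Q = False.
The clause (¬R) is unit, so R = False.
The clause (¬T) is unit, so T = False.
The clause (¬U) is unit, so U = False.
But (U) is also a unit clause — contradiction.
So S must be the other value — set S = False.
The clause (U) is unit, so U = True.
The clause (¬Q) is unit, so Q = False.
The clause (¬R) is unit, so R = False.
The clause (¬T) is unit, so T = False.
But (T) is also a unit clause — contradiction.
Either choice for S ends in contradiction.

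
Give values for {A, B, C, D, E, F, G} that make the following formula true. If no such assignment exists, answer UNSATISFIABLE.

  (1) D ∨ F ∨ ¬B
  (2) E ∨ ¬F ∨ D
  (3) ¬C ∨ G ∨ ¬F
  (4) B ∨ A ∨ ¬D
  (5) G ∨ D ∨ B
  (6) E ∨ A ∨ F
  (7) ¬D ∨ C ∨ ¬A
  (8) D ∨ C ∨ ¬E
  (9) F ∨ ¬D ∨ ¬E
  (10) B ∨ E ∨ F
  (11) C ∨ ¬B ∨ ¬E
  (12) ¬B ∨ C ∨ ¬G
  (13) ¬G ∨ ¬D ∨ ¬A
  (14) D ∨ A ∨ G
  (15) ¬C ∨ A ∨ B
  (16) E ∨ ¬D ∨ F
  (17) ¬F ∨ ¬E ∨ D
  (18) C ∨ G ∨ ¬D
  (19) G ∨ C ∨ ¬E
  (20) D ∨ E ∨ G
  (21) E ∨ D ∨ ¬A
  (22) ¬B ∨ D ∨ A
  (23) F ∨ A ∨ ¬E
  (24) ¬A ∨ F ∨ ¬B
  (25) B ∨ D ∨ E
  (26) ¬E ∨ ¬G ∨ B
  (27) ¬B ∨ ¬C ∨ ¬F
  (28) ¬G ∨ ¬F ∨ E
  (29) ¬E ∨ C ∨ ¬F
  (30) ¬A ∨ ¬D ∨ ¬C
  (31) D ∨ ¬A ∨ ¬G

Suppose D = True.
Suppose B = True.
Suppose C = True.
From the singleton clause (¬F), F = False.
From the singleton clause (¬E), E = False.
That conflicts with the unit clause (E).
Backtrack on C: now try C = False.
From the singleton clause (¬A), A = False.
From the singleton clause (¬E), E = False.
From the singleton clause (F), F = True.
From the singleton clause (¬G), G = False.
That conflicts with the unit clause (G).
Both values of C lead to a conflict.
Backtrack on B: now try B = False.
From the singleton clause (A), A = True.
From the singleton clause (C), C = True.
That conflicts with the unit clause (¬C).
Both values of B lead to a conflict.
Backtrack on D: now try D = False.
Suppose F = True.
From the singleton clause (E), E = True.
That conflicts with the unit clause (¬E).
Backtrack on F: now try F = False.
From the singleton clause (¬B), B = False.
From the singleton clause (G), G = True.
From the singleton clause (E), E = True.
That conflicts with the unit clause (¬E).
Both values of F lead to a conflict.
Both values of D lead to a conflict.

UNSATISFIABLE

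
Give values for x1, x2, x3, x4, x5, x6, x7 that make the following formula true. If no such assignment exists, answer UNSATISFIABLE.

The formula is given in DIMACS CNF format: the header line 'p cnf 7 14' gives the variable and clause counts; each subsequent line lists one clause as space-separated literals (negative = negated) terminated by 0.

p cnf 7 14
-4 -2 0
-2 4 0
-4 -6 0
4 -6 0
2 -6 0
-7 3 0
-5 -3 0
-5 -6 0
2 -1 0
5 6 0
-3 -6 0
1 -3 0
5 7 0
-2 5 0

Try x4 = False.
From the singleton clause (¬x2), x2 = False.
From the singleton clause (¬x6), x6 = False.
From the singleton clause (¬x1), x1 = False.
From the singleton clause (x5), x5 = True.
From the singleton clause (¬x3), x3 = False.
From the singleton clause (¬x7), x7 = False.
This assignment satisfies each clause.

x1=False, x2=False, x3=False, x4=False, x5=True, x6=False, x7=False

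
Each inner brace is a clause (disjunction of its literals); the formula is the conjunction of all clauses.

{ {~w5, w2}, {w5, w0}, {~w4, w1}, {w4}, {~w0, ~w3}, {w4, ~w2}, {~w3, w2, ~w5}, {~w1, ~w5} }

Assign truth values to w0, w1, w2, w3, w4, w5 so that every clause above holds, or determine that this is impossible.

w0 ↦ 1; w1 ↦ 1; w2 ↦ 1; w3 ↦ 0; w4 ↦ 1; w5 ↦ 0

Unit clause (w4) forces w4 = 1.
Unit clause (w1) forces w1 = 1.
Unit clause (~w5) forces w5 = 0.
Unit clause (w0) forces w0 = 1.
Unit clause (~w3) forces w3 = 0.
All clauses hold; w2 can take either value.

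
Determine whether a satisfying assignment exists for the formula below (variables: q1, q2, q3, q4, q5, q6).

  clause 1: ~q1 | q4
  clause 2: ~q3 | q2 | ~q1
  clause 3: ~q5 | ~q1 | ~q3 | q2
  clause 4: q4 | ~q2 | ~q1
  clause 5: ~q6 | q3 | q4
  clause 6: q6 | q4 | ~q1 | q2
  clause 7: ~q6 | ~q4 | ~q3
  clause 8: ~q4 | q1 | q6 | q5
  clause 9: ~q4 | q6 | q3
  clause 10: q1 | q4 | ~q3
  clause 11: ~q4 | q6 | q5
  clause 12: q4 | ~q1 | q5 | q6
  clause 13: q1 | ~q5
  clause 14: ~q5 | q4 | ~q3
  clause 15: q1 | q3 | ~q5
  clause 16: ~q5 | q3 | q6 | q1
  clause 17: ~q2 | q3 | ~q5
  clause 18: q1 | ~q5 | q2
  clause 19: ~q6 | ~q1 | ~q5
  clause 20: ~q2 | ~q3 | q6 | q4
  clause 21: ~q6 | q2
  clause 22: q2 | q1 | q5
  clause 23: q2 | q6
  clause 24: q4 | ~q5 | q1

Yes

Suppose q1 = 0.
From the singleton clause (~q5), q5 = 0.
From the singleton clause (q2), q2 = 1.
Suppose q4 = 1.
From the singleton clause (q6), q6 = 1.
From the singleton clause (~q3), q3 = 0.
All clauses are satisfied.
A satisfying assignment: q1: 0; q2: 1; q3: 0; q4: 1; q5: 0; q6: 1.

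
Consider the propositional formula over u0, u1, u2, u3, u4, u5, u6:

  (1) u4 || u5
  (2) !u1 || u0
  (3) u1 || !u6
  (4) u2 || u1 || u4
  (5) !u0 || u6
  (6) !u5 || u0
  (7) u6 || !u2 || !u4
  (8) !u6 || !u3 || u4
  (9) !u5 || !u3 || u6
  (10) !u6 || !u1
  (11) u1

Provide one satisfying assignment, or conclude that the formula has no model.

UNSATISFIABLE

From the singleton clause (u1), u1 = true.
From the singleton clause (u0), u0 = true.
From the singleton clause (u6), u6 = true.
Now (!u6) is unsatisfied and unit — conflict.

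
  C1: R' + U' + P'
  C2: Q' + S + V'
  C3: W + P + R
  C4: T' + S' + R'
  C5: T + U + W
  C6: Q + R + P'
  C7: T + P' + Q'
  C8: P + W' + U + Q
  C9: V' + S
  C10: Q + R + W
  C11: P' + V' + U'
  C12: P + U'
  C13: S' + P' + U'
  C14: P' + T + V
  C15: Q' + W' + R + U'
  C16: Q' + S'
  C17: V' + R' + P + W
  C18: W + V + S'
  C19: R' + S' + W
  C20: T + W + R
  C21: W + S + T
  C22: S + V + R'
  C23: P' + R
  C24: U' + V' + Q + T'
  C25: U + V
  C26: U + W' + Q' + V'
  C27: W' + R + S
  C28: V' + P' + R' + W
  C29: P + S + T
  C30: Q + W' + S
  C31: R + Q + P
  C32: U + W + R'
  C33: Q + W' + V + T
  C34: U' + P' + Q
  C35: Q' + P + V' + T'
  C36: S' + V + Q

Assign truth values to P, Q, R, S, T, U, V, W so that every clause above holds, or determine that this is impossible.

Branch on V: set V = 1.
The clause (S) is unit, so S = 1.
The clause (Q') is unit, so Q = 0.
Branch on T: set T = 0.
Branch on U: set U = 0.
The clause (W) is unit, so W = 1.
The clause (P) is unit, so P = 1.
The clause (R) is unit, so R = 1.
All clauses are satisfied.

P: 1, Q: 0, R: 1, S: 1, T: 0, U: 0, V: 1, W: 1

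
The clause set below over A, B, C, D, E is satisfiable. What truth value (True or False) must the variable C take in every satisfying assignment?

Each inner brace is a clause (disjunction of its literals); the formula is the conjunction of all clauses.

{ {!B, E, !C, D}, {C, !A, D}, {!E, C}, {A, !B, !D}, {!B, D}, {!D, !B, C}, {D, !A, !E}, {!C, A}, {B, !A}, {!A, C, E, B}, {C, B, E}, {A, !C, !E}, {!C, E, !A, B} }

True

Suppose C = false.
(!E) alone gives E = false.
(B) alone gives B = true.
(D) alone gives D = true.
Now (!D) is unsatisfied and unit — conflict.
So every satisfying assignment has C = True.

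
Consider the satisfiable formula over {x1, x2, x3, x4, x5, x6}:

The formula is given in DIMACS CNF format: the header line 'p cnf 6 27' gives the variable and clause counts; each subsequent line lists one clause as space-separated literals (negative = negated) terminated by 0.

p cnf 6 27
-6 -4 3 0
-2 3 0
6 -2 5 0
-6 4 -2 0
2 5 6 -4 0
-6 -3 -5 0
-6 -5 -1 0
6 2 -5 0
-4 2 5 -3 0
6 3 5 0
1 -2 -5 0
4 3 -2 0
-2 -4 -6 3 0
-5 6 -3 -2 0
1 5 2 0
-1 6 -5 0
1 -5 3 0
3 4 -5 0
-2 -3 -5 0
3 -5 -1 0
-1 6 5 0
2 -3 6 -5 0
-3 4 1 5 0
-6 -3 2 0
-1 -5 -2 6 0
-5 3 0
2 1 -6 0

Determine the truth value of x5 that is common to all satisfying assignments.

Suppose x5 = True.
From the singleton clause (x3), x3 = True.
From the singleton clause (¬x6), x6 = False.
From the singleton clause (x2), x2 = True.
Now (¬x2) is unsatisfied and unit — conflict.
So every satisfying assignment has x5 = False.

False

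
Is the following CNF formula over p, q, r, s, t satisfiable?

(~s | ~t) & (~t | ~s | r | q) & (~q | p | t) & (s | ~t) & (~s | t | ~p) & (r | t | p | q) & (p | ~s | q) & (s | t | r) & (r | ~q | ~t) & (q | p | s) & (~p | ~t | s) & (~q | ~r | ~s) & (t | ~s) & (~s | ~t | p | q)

Suppose s = 0.
Unit clause (~t) forces t = 0.
Unit clause (r) forces r = 1.
Suppose q = 1.
Unit clause (p) forces p = 1.
All clauses are satisfied.
A satisfying assignment: p ↦ 1; q ↦ 1; r ↦ 1; s ↦ 0; t ↦ 0.

Yes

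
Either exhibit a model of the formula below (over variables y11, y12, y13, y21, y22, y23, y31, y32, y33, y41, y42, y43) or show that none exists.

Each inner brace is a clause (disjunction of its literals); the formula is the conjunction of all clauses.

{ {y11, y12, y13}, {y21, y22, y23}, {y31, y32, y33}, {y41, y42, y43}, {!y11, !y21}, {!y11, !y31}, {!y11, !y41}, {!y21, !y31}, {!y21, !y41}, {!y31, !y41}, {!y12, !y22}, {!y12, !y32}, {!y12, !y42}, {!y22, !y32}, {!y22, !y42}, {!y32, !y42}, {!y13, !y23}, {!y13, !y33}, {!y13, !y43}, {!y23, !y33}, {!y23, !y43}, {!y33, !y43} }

Branch on y11: set y11 = false.
Branch on y12: set y12 = true.
The clause (!y22) is unit, so y22 = false.
The clause (!y32) is unit, so y32 = false.
The clause (!y42) is unit, so y42 = false.
Branch on y21: set y21 = true.
The clause (!y31) is unit, so y31 = false.
The clause (y33) is unit, so y33 = true.
The clause (!y41) is unit, so y41 = false.
The clause (y43) is unit, so y43 = true.
Now (!y43) is unsatisfied and unit — conflict.
Backtrack on y21: now try y21 = false.
The clause (y23) is unit, so y23 = true.
The clause (!y13) is unit, so y13 = false.
The clause (!y33) is unit, so y33 = false.
The clause (y31) is unit, so y31 = true.
The clause (!y41) is unit, so y41 = false.
The clause (y43) is unit, so y43 = true.
Now (!y43) is unsatisfied and unit — conflict.
Either choice for y21 ends in contradiction.
Backtrack on y12: now try y12 = false.
The clause (y13) is unit, so y13 = true.
The clause (!y23) is unit, so y23 = false.
The clause (!y33) is unit, so y33 = false.
The clause (!y43) is unit, so y43 = false.
Branch on y21: set y21 = true.
The clause (!y31) is unit, so y31 = false.
The clause (y32) is unit, so y32 = true.
The clause (!y41) is unit, so y41 = false.
The clause (y42) is unit, so y42 = true.
Now (!y42) is unsatisfied and unit — conflict.
Backtrack on y21: now try y21 = false.
The clause (y22) is unit, so y22 = true.
The clause (!y32) is unit, so y32 = false.
The clause (y31) is unit, so y31 = true.
The clause (!y41) is unit, so y41 = false.
The clause (y42) is unit, so y42 = true.
Now (!y42) is unsatisfied and unit — conflict.
Either choice for y21 ends in contradiction.
Either choice for y12 ends in contradiction.
Backtrack on y11: now try y11 = true.
The clause (!y21) is unit, so y21 = false.
The clause (!y31) is unit, so y31 = false.
The clause (!y41) is unit, so y41 = false.
Branch on y22: set y22 = true.
The clause (!y12) is unit, so y12 = false.
The clause (!y32) is unit, so y32 = false.
The clause (y33) is unit, so y33 = true.
The clause (!y42) is unit, so y42 = false.
The clause (y43) is unit, so y43 = true.
Now (!y43) is unsatisfied and unit — conflict.
Backtrack on y22: now try y22 = false.
The clause (y23) is unit, so y23 = true.
The clause (!y13) is unit, so y13 = false.
The clause (!y33) is unit, so y33 = false.
The clause (y32) is unit, so y32 = true.
The clause (!y12) is unit, so y12 = false.
The clause (!y42) is unit, so y42 = false.
The clause (y43) is unit, so y43 = true.
Now (!y43) is unsatisfied and unit — conflict.
Either choice for y22 ends in contradiction.
Either choice for y11 ends in contradiction.

UNSATISFIABLE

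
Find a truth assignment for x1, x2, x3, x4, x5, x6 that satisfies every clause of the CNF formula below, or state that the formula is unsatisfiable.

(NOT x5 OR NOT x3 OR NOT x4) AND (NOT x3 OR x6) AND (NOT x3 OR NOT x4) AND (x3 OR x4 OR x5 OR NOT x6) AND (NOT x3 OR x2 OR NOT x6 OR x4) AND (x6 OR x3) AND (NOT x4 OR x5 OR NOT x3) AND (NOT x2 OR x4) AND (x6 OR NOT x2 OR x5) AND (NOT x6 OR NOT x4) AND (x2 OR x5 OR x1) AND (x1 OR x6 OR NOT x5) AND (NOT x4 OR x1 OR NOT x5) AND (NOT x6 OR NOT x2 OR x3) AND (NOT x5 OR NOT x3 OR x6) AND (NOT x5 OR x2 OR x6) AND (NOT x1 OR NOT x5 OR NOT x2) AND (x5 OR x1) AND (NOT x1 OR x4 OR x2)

x1 ↦ false; x2 ↦ false; x3 ↦ false; x4 ↦ false; x5 ↦ true; x6 ↦ true

Case x3 = false:
(x6) alone gives x6 = true.
(NOT x4) alone gives x4 = false.
(x5) alone gives x5 = true.
(NOT x2) alone gives x2 = false.
(NOT x1) alone gives x1 = false.
All clauses are satisfied.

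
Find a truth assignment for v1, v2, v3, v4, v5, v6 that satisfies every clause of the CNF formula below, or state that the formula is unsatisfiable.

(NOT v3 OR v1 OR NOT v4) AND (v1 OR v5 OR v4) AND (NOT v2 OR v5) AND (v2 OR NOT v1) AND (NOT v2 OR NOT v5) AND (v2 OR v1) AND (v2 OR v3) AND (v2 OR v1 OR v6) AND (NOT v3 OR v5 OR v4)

UNSATISFIABLE

Case v2 = false:
From the singleton clause (NOT v1), v1 = false.
That conflicts with the unit clause (v1).
That branch fails; take v2 = true instead.
From the singleton clause (v5), v5 = true.
That conflicts with the unit clause (NOT v5).
Both values of v2 lead to a conflict.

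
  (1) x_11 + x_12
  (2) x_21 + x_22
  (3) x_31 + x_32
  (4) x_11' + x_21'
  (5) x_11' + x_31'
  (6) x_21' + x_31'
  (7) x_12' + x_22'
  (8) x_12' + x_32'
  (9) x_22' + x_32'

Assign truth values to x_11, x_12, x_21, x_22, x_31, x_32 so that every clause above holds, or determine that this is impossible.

Case x_11 = 1:
Unit clause (x_21') forces x_21 = 0.
Unit clause (x_22) forces x_22 = 1.
Unit clause (x_31') forces x_31 = 0.
Unit clause (x_32) forces x_32 = 1.
That conflicts with the unit clause (x_32').
Backtrack on x_11: now try x_11 = 0.
Unit clause (x_12) forces x_12 = 1.
Unit clause (x_22') forces x_22 = 0.
Unit clause (x_21) forces x_21 = 1.
Unit clause (x_31') forces x_31 = 0.
Unit clause (x_32) forces x_32 = 1.
That conflicts with the unit clause (x_32').
Either choice for x_11 ends in contradiction.

UNSATISFIABLE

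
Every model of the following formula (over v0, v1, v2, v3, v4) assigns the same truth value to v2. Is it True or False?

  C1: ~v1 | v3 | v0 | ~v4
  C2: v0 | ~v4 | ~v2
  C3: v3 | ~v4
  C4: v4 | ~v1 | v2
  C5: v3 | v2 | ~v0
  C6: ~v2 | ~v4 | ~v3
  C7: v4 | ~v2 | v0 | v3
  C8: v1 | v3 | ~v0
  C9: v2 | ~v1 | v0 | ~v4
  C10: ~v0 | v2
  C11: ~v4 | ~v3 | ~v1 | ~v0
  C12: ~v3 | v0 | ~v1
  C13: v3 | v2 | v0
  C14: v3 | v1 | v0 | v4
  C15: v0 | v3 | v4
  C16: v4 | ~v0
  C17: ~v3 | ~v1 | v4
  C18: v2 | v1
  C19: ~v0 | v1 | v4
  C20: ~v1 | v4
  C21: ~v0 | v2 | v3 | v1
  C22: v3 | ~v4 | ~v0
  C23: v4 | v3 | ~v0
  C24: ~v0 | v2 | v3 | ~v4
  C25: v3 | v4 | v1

Suppose v2 = 0.
The clause (~v0) is unit, so v0 = 0.
The clause (v3) is unit, so v3 = 1.
The clause (~v1) is unit, so v1 = 0.
Now (v1) is unsatisfied and unit — conflict.
So every satisfying assignment has v2 = True.

True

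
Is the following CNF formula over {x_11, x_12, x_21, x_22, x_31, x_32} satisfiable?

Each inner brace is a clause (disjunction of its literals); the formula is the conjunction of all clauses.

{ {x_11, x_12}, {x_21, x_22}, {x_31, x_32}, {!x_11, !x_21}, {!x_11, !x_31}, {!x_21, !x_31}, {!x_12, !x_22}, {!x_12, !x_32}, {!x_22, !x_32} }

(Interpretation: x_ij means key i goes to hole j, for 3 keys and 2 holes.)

Try x_11 = true.
Unit clause (!x_21) forces x_21 = false.
Unit clause (x_22) forces x_22 = true.
Unit clause (!x_31) forces x_31 = false.
Unit clause (x_32) forces x_32 = true.
But (!x_32) is also a unit clause — contradiction.
So x_11 must be the other value — set x_11 = false.
Unit clause (x_12) forces x_12 = true.
Unit clause (!x_22) forces x_22 = false.
Unit clause (x_21) forces x_21 = true.
Unit clause (!x_31) forces x_31 = false.
Unit clause (x_32) forces x_32 = true.
But (!x_32) is also a unit clause — contradiction.
Neither x_11 = true nor x_11 = false works.
No assignment satisfies every clause.

Unsatisfiable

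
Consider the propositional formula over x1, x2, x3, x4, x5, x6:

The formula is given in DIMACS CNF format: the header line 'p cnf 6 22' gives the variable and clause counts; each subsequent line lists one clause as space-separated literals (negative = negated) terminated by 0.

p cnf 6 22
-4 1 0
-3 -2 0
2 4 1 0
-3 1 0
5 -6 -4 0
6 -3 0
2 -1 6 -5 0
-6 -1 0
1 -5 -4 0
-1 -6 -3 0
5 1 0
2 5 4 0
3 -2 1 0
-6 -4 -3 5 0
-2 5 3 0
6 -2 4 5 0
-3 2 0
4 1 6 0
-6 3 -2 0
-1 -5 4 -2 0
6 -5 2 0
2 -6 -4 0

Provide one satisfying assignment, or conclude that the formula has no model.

Suppose x4 = True.
(x1) alone gives x1 = True.
(¬x6) alone gives x6 = False.
(¬x3) alone gives x3 = False.
Suppose x2 = False.
(¬x5) alone gives x5 = False.
Every clause now holds.

x1 ↦ True; x2 ↦ False; x3 ↦ False; x4 ↦ True; x5 ↦ False; x6 ↦ False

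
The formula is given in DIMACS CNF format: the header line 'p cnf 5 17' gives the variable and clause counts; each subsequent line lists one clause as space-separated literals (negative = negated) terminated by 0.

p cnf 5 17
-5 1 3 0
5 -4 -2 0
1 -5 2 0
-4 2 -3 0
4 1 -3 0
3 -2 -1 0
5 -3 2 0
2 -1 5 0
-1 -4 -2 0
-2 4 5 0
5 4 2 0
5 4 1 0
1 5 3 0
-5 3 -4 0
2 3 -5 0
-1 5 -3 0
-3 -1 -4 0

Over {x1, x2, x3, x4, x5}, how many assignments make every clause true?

3

There are 2^5 = 32 truth assignments over (x1, x2, x3, x4, x5).
Split on x3. With x3 = True, the clauses containing x3 are satisfied and ¬x3 drops from the rest; 3 of the 2^4 = 16 assignments to the other variables satisfy what remains.
With x3 = False, by the same count on the reduced clause set, 0 assignments work.
(One model: x1=F, x2=T, x3=T, x4=T, x5=T.)
Total: 3 + 0 = 3.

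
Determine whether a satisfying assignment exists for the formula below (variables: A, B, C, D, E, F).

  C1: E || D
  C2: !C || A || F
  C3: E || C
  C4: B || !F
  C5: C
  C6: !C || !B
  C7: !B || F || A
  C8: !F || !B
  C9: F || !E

From the singleton clause (C), C = true.
From the singleton clause (!B), B = false.
From the singleton clause (!F), F = false.
From the singleton clause (A), A = true.
From the singleton clause (!E), E = false.
From the singleton clause (D), D = true.
All clauses are satisfied.
A satisfying assignment: A ↦ true, B ↦ false, C ↦ true, D ↦ true, E ↦ false, F ↦ false.

Yes, satisfiable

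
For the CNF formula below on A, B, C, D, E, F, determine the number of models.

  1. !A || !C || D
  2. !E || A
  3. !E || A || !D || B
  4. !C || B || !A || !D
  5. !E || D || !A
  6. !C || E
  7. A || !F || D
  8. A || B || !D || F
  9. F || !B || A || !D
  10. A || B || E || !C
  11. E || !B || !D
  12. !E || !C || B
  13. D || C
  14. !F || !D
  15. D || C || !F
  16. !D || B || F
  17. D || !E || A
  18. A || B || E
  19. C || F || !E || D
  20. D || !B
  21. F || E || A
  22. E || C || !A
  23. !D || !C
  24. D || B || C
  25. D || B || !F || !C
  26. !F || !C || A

There are 2^6 = 64 truth assignments over (A, B, C, D, E, F).
Split on F. With F = true, the clauses containing F are satisfied and !F drops from the rest; 0 of the 2^5 = 32 assignments to the other variables satisfy what remains.
With F = false, by the same count on the reduced clause set, 1 assignment works.
Total: 0 + 1 = 1.

1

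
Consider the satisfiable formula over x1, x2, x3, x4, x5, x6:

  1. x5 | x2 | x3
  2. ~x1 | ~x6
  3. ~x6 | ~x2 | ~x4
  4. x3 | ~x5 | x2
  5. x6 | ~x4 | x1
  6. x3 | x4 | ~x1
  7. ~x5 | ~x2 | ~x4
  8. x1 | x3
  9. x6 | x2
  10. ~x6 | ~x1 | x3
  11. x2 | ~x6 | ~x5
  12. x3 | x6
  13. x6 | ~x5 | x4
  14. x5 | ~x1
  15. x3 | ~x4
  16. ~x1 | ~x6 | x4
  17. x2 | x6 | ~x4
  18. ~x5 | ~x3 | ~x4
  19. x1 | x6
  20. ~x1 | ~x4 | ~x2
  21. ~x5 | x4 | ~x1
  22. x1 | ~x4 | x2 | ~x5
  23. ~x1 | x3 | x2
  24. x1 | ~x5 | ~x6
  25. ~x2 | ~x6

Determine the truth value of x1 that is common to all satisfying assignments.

Suppose x1 = 1.
The clause (~x6) is unit, so x6 = 0.
The clause (x2) is unit, so x2 = 1.
The clause (x3) is unit, so x3 = 1.
The clause (x5) is unit, so x5 = 1.
The clause (~x4) is unit, so x4 = 0.
That conflicts with the unit clause (x4).
So every satisfying assignment has x1 = False.

False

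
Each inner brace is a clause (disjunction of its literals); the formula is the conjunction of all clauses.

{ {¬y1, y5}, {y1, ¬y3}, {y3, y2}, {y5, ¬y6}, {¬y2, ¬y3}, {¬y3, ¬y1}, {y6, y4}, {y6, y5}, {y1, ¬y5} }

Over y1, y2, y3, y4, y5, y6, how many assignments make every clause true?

There are 2^6 = 64 truth assignments over (y1, y2, y3, y4, y5, y6).
Split on y2. With y2 = True, the clauses containing y2 are satisfied and ¬y2 drops from the rest; 3 of the 2^5 = 32 assignments to the other variables satisfy what remains.
With y2 = False, by the same count on the reduced clause set, 0 assignments work.
Total: 3 + 0 = 3.

3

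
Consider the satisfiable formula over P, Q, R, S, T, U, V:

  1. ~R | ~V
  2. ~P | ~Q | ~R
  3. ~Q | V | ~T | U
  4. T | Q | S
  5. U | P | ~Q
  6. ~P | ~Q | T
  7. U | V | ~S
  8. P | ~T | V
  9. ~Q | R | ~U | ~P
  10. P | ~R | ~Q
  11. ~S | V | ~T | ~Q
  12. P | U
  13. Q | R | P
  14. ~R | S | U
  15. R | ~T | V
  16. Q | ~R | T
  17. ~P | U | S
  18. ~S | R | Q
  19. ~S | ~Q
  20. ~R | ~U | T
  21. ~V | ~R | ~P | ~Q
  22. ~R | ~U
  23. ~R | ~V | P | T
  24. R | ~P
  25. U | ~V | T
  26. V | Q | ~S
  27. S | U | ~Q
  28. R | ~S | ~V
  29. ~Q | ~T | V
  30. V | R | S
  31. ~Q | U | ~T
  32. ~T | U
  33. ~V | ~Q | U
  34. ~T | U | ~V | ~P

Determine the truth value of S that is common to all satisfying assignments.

Suppose S = 1.
The clause (~Q) is unit, so Q = 0.
The clause (R) is unit, so R = 1.
The clause (~V) is unit, so V = 0.
That conflicts with the unit clause (V).
So every satisfying assignment has S = False.

False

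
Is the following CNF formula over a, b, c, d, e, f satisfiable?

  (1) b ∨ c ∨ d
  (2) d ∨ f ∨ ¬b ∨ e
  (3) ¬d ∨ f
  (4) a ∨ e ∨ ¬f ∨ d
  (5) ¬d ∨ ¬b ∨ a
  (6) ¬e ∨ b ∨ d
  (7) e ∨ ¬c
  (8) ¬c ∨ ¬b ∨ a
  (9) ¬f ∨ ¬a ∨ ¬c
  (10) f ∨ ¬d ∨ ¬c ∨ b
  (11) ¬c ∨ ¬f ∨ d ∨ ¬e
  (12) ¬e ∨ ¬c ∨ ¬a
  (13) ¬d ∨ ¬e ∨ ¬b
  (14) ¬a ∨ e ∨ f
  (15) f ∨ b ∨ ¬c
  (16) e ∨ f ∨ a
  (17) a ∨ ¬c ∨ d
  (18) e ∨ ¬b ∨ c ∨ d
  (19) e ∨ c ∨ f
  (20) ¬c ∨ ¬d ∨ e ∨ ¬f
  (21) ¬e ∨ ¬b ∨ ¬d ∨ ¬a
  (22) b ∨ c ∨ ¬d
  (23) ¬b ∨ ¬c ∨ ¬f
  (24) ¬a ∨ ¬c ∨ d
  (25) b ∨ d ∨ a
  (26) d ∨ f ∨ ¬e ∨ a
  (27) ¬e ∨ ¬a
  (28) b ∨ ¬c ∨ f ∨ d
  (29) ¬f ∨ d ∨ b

Suppose d = True.
From the singleton clause (f), f = True.
Suppose b = False.
From the singleton clause (c), c = True.
From the singleton clause (e), e = True.
From the singleton clause (¬a), a = False.
This assignment satisfies each clause.
A satisfying assignment: a=False, b=False, c=True, d=True, e=True, f=True.

Yes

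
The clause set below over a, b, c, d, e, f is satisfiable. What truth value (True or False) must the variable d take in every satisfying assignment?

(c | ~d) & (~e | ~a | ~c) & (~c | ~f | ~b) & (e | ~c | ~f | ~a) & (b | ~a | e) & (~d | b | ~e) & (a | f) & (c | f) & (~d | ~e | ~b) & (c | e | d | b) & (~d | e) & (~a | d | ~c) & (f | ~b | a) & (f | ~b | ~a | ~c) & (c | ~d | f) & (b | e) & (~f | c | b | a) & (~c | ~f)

Suppose d = 1.
The clause (c) is unit, so c = 1.
The clause (e) is unit, so e = 1.
The clause (~a) is unit, so a = 0.
The clause (b) is unit, so b = 1.
Now (~b) is unsatisfied and unit — conflict.
So every satisfying assignment has d = False.

False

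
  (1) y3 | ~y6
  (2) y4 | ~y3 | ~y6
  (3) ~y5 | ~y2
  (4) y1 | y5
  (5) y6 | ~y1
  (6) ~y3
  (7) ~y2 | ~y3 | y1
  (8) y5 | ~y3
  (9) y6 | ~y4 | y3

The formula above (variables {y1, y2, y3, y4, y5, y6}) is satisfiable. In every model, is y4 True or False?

Suppose y4 = 1.
The clause (~y3) is unit, so y3 = 0.
The clause (~y6) is unit, so y6 = 0.
Now (y6) is unsatisfied and unit — conflict.
So every satisfying assignment has y4 = False.

False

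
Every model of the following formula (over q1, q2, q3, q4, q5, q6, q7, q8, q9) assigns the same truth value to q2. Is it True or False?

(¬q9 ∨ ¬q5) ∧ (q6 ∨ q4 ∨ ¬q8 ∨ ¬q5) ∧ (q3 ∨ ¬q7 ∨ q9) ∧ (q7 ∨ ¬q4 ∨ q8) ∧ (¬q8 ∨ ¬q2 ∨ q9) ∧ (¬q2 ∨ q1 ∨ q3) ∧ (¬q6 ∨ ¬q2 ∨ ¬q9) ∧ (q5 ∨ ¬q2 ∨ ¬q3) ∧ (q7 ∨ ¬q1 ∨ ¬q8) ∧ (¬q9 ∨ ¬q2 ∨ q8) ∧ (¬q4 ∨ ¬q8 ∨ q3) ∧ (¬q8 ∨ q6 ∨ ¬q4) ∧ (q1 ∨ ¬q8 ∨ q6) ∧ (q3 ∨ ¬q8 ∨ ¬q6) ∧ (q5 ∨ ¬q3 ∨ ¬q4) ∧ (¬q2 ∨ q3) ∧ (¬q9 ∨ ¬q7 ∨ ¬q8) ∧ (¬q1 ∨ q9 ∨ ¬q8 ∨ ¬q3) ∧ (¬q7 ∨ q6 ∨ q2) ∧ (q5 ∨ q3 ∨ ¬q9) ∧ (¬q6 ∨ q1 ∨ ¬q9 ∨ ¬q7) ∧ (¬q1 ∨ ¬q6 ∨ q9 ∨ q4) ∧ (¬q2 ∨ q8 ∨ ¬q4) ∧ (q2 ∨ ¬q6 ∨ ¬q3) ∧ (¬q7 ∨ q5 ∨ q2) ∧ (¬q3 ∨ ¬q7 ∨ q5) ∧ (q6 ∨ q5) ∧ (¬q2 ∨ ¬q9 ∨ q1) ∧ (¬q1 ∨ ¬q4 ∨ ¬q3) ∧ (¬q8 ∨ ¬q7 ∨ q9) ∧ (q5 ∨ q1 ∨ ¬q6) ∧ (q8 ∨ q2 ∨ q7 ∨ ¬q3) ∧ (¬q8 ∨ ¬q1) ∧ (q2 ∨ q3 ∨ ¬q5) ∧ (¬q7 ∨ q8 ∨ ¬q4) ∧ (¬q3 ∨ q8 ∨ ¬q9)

True

Suppose q2 = False.
Case q9 = False:
Case q3 = True:
The clause (¬q6) is unit, so q6 = False.
The clause (¬q7) is unit, so q7 = False.
The clause (q5) is unit, so q5 = True.
The clause (q8) is unit, so q8 = True.
The clause (q4) is unit, so q4 = True.
Now (¬q4) is unsatisfied and unit — conflict.
So q3 must be the other value — set q3 = False.
The clause (¬q7) is unit, so q7 = False.
The clause (¬q5) is unit, so q5 = False.
The clause (q6) is unit, so q6 = True.
The clause (¬q8) is unit, so q8 = False.
The clause (¬q4) is unit, so q4 = False.
The clause (¬q1) is unit, so q1 = False.
Now (q1) is unsatisfied and unit — conflict.
Either choice for q3 ends in contradiction.
So q9 must be the other value — set q9 = True.
The clause (¬q5) is unit, so q5 = False.
The clause (q3) is unit, so q3 = True.
The clause (¬q4) is unit, so q4 = False.
The clause (¬q6) is unit, so q6 = False.
Now (q6) is unsatisfied and unit — conflict.
Either choice for q9 ends in contradiction.
So every satisfying assignment has q2 = True.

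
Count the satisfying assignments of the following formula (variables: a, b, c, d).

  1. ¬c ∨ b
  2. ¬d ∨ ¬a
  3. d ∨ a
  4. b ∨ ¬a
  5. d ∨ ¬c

4

There are 2^4 = 16 truth assignments over (a, b, c, d).
Split on d. With d = True, the clauses containing d are satisfied and ¬d drops from the rest; 3 of the 2^3 = 8 assignments to the other variables satisfy what remains.
With d = False, by the same count on the reduced clause set, 1 assignment works.
(One model: a=F, b=F, c=F, d=T.)
Total: 3 + 1 = 4.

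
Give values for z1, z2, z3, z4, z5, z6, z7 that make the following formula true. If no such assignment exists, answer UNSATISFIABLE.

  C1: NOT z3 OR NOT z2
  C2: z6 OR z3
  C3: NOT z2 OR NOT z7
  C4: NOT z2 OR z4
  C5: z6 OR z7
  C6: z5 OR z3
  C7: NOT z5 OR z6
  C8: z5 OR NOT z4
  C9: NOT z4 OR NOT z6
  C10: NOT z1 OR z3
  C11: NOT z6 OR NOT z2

Try z3 = true.
Unit clause (NOT z2) forces z2 = false.
Try z6 = true.
Unit clause (NOT z4) forces z4 = false.
No clause remains; z1, z5, z7 are free.

z1=false,  z2=false,  z3=true,  z4=false,  z5=false,  z6=true,  z7=true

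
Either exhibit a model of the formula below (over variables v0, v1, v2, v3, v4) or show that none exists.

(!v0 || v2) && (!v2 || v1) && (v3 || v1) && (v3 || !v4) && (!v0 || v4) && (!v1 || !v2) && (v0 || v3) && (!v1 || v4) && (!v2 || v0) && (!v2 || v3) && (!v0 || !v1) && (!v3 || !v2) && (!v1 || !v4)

v0=false,  v1=false,  v2=false,  v3=true,  v4=true

Suppose v0 = false.
Unit clause (v3) forces v3 = true.
Unit clause (!v2) forces v2 = false.
Suppose v1 = false.
All clauses hold; v4 can take either value.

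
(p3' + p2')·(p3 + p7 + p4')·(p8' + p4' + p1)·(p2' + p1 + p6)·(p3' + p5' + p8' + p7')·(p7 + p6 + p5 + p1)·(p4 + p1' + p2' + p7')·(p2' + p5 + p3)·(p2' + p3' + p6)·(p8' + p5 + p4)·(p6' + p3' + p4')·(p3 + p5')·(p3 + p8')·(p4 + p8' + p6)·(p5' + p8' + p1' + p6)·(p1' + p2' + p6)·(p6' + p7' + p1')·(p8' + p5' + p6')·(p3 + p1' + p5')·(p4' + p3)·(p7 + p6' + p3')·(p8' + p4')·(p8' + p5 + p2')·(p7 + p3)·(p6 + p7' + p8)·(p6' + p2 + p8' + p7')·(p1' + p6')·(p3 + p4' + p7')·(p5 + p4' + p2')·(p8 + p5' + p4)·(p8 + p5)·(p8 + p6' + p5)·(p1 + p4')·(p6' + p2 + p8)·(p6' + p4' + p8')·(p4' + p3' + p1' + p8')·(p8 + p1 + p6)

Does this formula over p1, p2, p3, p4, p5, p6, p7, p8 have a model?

Satisfiable

Try p3 = 1.
(p2') alone gives p2 = 0.
Try p6 = 0.
Try p4 = 1.
(p8') alone gives p8 = 0.
(p7') alone gives p7 = 0.
(p5) alone gives p5 = 1.
(p1) alone gives p1 = 1.
This assignment satisfies each clause.
A satisfying assignment: p1=1, p2=0, p3=1, p4=1, p5=1, p6=0, p7=0, p8=0.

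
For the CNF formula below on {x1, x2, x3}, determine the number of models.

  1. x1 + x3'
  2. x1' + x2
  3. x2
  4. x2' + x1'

There are 2^3 = 8 truth assignments over (x1, x2, x3).
Check each against the 4 clauses (columns in the order x1, x2, x3):
  F F F  ✗ fails (x2)
  F F T  ✗ fails (x1 + x3')
  F T F  ✓ satisfies all
  F T T  ✗ fails (x1 + x3')
  T F F  ✗ fails (x1' + x2)
  T F T  ✗ fails (x1' + x2)
  T T F  ✗ fails (x2' + x1')
  T T T  ✗ fails (x2' + x1')
1 of the 8 rows is a model.

1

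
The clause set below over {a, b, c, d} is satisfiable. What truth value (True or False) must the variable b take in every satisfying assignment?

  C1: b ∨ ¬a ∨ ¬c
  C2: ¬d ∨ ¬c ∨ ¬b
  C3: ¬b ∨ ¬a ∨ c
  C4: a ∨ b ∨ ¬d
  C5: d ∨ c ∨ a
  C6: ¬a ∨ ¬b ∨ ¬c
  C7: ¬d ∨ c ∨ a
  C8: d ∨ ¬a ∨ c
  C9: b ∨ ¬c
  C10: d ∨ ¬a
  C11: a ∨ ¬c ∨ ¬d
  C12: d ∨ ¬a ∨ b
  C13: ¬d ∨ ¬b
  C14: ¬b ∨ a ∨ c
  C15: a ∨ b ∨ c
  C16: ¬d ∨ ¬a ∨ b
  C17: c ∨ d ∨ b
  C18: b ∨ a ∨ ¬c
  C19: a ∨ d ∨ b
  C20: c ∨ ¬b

True

Suppose b = False.
(¬c) alone gives c = False.
(a) alone gives a = True.
(d) alone gives d = True.
But (¬d) is also a unit clause — contradiction.
So every satisfying assignment has b = True.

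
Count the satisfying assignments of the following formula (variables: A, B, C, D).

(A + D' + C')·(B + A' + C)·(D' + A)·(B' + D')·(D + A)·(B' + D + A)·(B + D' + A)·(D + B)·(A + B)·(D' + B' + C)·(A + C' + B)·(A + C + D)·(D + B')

1

There are 2^4 = 16 truth assignments over (A, B, C, D).
Check each against the 13 clauses (columns in the order A, B, C, D):
  F F F F  ✗ fails (D + A)
  F F F T  ✗ fails (D' + A)
  F F T F  ✗ fails (D + A)
  F F T T  ✗ fails (A + D' + C')
  F T F F  ✗ fails (D + A)
  F T F T  ✗ fails (D' + A)
  F T T F  ✗ fails (D + A)
  F T T T  ✗ fails (A + D' + C')
  T F F F  ✗ fails (B + A' + C)
  T F F T  ✗ fails (B + A' + C)
  T F T F  ✗ fails (D + B)
  T F T T  ✓ satisfies all
  T T F F  ✗ fails (D + B')
  T T F T  ✗ fails (B' + D')
  T T T F  ✗ fails (D + B')
  T T T T  ✗ fails (B' + D')
1 of the 16 rows is a model.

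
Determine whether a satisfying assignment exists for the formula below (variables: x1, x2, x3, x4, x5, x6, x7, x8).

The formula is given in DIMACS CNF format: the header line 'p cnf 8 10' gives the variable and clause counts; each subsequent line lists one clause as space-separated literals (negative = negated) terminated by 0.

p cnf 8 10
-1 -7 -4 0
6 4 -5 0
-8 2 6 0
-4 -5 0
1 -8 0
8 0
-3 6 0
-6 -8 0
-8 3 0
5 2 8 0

No

From the singleton clause (x8), x8 = True.
From the singleton clause (x1), x1 = True.
From the singleton clause (¬x6), x6 = False.
From the singleton clause (x2), x2 = True.
From the singleton clause (¬x3), x3 = False.
That conflicts with the unit clause (x3).
No assignment satisfies every clause.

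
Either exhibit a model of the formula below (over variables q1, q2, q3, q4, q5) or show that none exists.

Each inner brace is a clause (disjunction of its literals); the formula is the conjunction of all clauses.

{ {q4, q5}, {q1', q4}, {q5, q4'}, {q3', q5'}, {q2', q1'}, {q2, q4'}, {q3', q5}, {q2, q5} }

Branch on q4: set q4 = 0.
The clause (q5) is unit, so q5 = 1.
The clause (q1') is unit, so q1 = 0.
The clause (q3') is unit, so q3 = 0.
No clause remains; q2 is free.

q1=0,  q2=1,  q3=0,  q4=0,  q5=1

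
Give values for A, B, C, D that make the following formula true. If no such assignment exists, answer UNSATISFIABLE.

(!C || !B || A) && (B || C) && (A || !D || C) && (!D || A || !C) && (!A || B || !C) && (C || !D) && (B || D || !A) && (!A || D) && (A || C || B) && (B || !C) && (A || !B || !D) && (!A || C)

A ↦ true, B ↦ true, C ↦ true, D ↦ true

Case B = true:
Case C = true:
From the singleton clause (A), A = true.
From the singleton clause (D), D = true.
Every clause now holds.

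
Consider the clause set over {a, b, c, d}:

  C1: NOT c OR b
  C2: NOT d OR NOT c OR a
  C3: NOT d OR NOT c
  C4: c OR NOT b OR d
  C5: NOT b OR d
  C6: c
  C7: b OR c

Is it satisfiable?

Unsatisfiable

The clause (c) is unit, so c = true.
The clause (b) is unit, so b = true.
The clause (NOT d) is unit, so d = false.
Now (d) is unsatisfied and unit — conflict.
No assignment satisfies every clause.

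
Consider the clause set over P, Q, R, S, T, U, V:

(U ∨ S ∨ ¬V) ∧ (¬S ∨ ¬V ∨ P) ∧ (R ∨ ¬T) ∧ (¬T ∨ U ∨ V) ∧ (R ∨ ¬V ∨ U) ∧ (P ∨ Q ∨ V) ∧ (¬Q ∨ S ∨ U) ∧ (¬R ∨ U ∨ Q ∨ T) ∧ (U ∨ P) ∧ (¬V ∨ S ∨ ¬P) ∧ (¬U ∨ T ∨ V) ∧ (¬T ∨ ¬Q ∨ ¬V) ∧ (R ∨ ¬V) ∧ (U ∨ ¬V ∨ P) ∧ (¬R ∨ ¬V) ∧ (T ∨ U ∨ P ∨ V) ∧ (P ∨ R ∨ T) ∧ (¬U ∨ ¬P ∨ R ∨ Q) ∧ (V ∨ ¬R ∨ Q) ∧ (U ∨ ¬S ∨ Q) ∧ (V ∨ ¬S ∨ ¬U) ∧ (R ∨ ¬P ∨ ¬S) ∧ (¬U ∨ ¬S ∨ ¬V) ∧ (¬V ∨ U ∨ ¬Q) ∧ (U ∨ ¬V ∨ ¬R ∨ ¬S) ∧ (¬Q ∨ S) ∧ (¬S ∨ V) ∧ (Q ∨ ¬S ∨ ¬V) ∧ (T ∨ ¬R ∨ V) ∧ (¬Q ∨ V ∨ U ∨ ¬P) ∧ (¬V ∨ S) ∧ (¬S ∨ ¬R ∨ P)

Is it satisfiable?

Try R = False.
Unit clause (¬T) forces T = False.
Unit clause (¬V) forces V = False.
Unit clause (¬U) forces U = False.
Unit clause (P) forces P = True.
Unit clause (¬S) forces S = False.
Unit clause (¬Q) forces Q = False.
This assignment satisfies each clause.
A satisfying assignment: P: True; Q: False; R: False; S: False; T: False; U: False; V: False.

Yes, satisfiable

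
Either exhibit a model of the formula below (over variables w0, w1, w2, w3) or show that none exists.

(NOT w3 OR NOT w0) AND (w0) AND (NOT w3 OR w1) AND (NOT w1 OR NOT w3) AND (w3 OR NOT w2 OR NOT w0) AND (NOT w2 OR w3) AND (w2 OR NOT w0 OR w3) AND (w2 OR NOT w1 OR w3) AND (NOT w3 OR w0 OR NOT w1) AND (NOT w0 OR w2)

UNSATISFIABLE

(w0) alone gives w0 = true.
(NOT w3) alone gives w3 = false.
(NOT w2) alone gives w2 = false.
That conflicts with the unit clause (w2).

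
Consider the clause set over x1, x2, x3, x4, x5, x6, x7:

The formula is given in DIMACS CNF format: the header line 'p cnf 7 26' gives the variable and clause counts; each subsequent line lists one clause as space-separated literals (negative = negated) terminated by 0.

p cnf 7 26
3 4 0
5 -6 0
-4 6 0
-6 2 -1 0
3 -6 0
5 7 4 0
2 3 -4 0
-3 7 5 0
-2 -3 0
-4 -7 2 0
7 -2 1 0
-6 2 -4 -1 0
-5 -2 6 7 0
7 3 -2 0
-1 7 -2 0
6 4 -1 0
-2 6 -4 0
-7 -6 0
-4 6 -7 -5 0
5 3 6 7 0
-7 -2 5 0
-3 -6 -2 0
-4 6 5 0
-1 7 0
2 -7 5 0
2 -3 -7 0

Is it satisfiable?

Satisfiable

Case x3 = True:
From the singleton clause (¬x2), x2 = False.
From the singleton clause (¬x7), x7 = False.
From the singleton clause (x5), x5 = True.
From the singleton clause (¬x1), x1 = False.
Case x4 = True:
From the singleton clause (x6), x6 = True.
This assignment satisfies each clause.
A satisfying assignment: x1 ↦ False, x2 ↦ False, x3 ↦ True, x4 ↦ True, x5 ↦ True, x6 ↦ True, x7 ↦ False.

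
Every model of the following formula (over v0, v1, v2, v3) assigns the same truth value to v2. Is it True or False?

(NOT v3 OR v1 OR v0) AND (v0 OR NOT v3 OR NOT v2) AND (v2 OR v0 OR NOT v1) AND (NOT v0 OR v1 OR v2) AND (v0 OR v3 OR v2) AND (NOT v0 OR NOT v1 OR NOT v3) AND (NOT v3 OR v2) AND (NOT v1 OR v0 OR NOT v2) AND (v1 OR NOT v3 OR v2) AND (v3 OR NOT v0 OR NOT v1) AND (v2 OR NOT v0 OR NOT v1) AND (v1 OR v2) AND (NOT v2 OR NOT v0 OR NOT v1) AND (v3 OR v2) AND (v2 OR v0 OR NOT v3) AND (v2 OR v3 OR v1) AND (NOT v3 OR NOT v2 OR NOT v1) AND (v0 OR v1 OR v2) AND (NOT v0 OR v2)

True

Suppose v2 = false.
The clause (NOT v3) is unit, so v3 = false.
Now (v3) is unsatisfied and unit — conflict.
So every satisfying assignment has v2 = True.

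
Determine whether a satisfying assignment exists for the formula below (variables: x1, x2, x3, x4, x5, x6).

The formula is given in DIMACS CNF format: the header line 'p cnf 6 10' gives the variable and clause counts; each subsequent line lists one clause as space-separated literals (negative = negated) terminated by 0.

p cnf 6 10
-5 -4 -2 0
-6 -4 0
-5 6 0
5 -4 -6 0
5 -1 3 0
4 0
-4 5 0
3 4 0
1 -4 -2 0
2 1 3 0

(x4) alone gives x4 = True.
(¬x6) alone gives x6 = False.
(¬x5) alone gives x5 = False.
Now (x5) is unsatisfied and unit — conflict.
No assignment satisfies every clause.

No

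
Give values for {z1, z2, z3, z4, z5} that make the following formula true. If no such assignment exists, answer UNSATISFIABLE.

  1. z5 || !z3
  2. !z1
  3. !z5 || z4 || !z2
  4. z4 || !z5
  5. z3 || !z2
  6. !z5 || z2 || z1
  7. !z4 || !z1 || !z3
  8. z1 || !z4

(!z1) alone gives z1 = false.
(!z4) alone gives z4 = false.
(!z5) alone gives z5 = false.
(!z3) alone gives z3 = false.
(!z2) alone gives z2 = false.
This assignment satisfies each clause.

z1 ↦ false,  z2 ↦ false,  z3 ↦ false,  z4 ↦ false,  z5 ↦ false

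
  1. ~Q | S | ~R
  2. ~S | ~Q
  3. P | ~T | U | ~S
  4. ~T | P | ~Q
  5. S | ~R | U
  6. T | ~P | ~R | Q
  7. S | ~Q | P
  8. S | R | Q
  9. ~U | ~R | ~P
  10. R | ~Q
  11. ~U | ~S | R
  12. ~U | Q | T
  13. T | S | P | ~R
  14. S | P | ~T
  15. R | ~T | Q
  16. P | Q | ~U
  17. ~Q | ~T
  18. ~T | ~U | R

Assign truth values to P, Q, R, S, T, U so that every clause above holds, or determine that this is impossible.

Suppose S = 1.
From the singleton clause (~Q), Q = 0.
Suppose U = 0.
Suppose P = 0.
From the singleton clause (~T), T = 0.
No clause remains; R is free.

P: 0,  Q: 0,  R: 1,  S: 1,  T: 0,  U: 0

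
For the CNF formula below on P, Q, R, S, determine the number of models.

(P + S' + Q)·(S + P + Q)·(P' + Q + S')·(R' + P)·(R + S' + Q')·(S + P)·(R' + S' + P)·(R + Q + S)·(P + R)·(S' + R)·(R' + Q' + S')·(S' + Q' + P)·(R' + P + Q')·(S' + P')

3

There are 2^4 = 16 truth assignments over (P, Q, R, S).
Split on Q. With Q = 1, the clauses containing Q are satisfied and Q' drops from the rest; 2 of the 2^3 = 8 assignments to the other variables satisfy what remains.
With Q = 0, by the same count on the reduced clause set, 1 assignment works.
(One model: P=T, Q=F, R=T, S=F.)
Total: 2 + 1 = 3.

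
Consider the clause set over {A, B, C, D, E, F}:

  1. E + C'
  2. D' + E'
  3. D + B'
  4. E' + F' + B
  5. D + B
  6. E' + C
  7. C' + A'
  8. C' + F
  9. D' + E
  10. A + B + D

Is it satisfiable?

No, unsatisfiable

Suppose E = 1.
Unit clause (D') forces D = 0.
Unit clause (B') forces B = 0.
Now (B) is unsatisfied and unit — conflict.
Undo E and try E = 0.
Unit clause (C') forces C = 0.
Unit clause (D') forces D = 0.
Unit clause (B') forces B = 0.
Now (B) is unsatisfied and unit — conflict.
Neither E = 1 nor E = 0 works.
No assignment satisfies every clause.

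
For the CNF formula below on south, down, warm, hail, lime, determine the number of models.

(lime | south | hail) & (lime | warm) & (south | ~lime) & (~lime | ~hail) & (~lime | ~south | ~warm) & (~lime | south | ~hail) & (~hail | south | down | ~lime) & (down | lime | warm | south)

8

There are 2^5 = 32 truth assignments over (south, down, warm, hail, lime).
Split on down. With down = 1, the clauses containing down are satisfied and ~down drops from the rest; 4 of the 2^4 = 16 assignments to the other variables satisfy what remains.
With down = 0, by the same count on the reduced clause set, 4 assignments work.
Total: 4 + 4 = 8.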